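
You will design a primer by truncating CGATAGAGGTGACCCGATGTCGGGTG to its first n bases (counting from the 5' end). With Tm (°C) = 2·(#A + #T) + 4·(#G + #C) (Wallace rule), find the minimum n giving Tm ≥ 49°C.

First 15 bases: CGATAGAGGTGACCC → Tm = 48°C (< 49°C)
First 16 bases: CGATAGAGGTGACCCG → Tm = 52°C (≥ 49°C)
Since every base adds ≥2°C, Tm only increases with n, so the threshold is first crossed at n = 16.

n = 16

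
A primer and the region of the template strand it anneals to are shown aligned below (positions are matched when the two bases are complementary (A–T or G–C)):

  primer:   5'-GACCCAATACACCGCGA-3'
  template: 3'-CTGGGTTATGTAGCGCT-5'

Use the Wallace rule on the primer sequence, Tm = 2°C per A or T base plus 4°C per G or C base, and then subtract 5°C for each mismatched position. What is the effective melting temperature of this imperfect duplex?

49°C

Primer base counts: A=6, T=1, G=3, C=7 → A+T=7, G+C=10
Perfect-match Tm = 2(7) + 4(10) = 14 + 40 = 54°C
Mismatches (positions where the bases are not complementary): 1 (at position 12)
Effective Tm = 54 − 1×5 = 54 − 5 = 49°C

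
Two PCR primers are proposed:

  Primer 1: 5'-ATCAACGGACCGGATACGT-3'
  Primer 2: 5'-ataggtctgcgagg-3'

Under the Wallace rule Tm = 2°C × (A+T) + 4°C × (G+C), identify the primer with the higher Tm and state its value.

Primer 1, 58°C

Primer 1: A+T=9, G+C=10 → Tm = 2(9)+4(10) = 58°C
Primer 2: A+T=6, G+C=8 → Tm = 2(6)+4(8) = 44°C
58°C vs 44°C → primer 1 is higher.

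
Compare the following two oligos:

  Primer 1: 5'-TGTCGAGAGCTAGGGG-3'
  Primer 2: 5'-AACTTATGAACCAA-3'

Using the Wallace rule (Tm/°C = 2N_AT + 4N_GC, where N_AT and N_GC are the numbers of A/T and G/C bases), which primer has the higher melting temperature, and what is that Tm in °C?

Primer 1, 52°C

Primer 1: A+T=6, G+C=10 → Tm = 2(6)+4(10) = 52°C
Primer 2: A+T=10, G+C=4 → Tm = 2(10)+4(4) = 36°C
52°C vs 36°C → primer 1 is higher.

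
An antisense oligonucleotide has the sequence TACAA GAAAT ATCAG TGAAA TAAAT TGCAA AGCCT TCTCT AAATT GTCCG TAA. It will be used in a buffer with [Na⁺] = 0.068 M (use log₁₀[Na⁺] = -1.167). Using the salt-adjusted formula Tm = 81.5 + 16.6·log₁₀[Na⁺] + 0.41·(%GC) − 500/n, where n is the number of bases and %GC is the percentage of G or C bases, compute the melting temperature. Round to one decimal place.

Length n = 53. Base counts: G=7, C=9, T=15, A=22
G+C = 16, so %GC = 16/53 × 100 = 30.189%
Salt term: 16.6 × (-1.167) = -19.372
GC term: 0.41 × 30.189 = 12.377; length term: −500/53 = −9.434
Tm = 81.5 + (-19.372) + 12.377 − 9.434 = 65.071 → 65.1°C

65.1°C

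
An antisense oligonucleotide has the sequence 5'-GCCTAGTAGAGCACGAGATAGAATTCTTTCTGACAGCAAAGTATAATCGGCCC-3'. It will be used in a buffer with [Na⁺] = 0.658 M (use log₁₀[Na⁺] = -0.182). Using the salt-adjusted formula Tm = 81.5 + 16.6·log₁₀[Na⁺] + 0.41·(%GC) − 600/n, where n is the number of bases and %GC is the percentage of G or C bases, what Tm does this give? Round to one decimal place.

Length n = 53. Scanning the sequence gives A=17, G=12, C=12, T=12.
G+C = 24, so %GC = 24/53 × 100 = 45.283%
Salt term: 16.6 × (-0.182) = -3.021
GC term: 0.41 × 45.283 = 18.566; length term: −600/53 = −11.321
Tm = 81.5 + (-3.021) + 18.566 − 11.321 = 85.724 → 85.7°C

85.7°C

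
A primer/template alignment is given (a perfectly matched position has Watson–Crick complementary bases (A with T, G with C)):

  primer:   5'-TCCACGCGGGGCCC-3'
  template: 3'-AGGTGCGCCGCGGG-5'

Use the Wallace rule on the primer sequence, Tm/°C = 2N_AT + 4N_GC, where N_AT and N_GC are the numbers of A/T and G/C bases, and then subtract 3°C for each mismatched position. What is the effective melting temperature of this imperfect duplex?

49°C

Primer base counts: A=1, T=1, G=5, C=7 → A+T=2, G+C=12
Perfect-match Tm = 2(2) + 4(12) = 4 + 48 = 52°C
Mismatches (positions where the bases are not complementary): 1 (at position 10)
Effective Tm = 52 − 1×3 = 52 − 3 = 49°C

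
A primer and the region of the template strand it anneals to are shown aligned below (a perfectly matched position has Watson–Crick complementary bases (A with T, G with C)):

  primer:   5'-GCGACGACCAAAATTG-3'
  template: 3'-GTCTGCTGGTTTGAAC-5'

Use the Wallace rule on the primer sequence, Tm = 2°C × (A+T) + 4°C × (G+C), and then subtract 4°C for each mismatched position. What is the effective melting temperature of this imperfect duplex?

36°C

Primer base counts: A=6, T=2, G=4, C=4 → A+T=8, G+C=8
Perfect-match Tm = 2(8) + 4(8) = 16 + 32 = 48°C
Mismatches (positions where the bases are not complementary): 3 (at positions 1, 2, 13)
Effective Tm = 48 − 3×4 = 48 − 12 = 36°C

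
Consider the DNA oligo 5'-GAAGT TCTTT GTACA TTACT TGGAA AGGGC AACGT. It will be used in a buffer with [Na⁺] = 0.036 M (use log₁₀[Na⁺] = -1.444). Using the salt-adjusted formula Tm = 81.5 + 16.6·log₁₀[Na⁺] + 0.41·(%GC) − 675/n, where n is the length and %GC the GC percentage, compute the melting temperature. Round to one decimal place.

54.6°C

Length n = 35. Base counts: C=5, T=11, A=10, G=9
G+C = 14, so %GC = 14/35 × 100 = 40%
Salt term: 16.6 × (-1.444) = -23.97
GC term: 0.41 × 40 = 16.4; length term: −675/35 = −19.286
Tm = 81.5 + (-23.97) + 16.4 − 19.286 = 54.644 → 54.6°C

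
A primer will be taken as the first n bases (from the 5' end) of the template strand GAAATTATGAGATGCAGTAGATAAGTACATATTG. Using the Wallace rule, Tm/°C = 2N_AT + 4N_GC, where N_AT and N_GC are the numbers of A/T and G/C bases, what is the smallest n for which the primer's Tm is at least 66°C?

First 24 bases: GAAATTATGAGATGCAGTAGATAA → Tm = 62°C (< 66°C)
First 25 bases: GAAATTATGAGATGCAGTAGATAAG → Tm = 66°C (≥ 66°C)
Since every base adds ≥2°C, Tm only increases with n, so the threshold is first crossed at n = 25.

n = 25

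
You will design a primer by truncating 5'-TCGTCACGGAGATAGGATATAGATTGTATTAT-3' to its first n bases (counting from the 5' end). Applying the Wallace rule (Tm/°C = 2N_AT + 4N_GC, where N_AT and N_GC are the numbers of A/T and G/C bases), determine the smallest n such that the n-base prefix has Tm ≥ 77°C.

n = 28

First 27 bases: TCGTCACGGAGATAGGATATAGATTGT → Tm = 76°C (< 77°C)
First 28 bases: TCGTCACGGAGATAGGATATAGATTGTA → Tm = 78°C (≥ 77°C)
Since every base adds ≥2°C, Tm only increases with n, so the threshold is first crossed at n = 28.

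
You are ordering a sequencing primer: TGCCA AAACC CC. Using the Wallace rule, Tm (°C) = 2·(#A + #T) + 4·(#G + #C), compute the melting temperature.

Scanning the sequence gives T=1, A=4, G=1, C=6.
So N_AT = 5 and N_GC = 7.
Tm = 4·7 + 2·5 = 28 + 10 = 38°C

38°C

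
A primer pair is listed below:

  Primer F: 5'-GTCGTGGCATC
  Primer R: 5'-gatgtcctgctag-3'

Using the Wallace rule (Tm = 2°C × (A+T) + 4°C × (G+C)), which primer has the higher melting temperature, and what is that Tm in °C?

Primer R, 40°C

Primer F: A+T=4, G+C=7 → Tm = 2(4)+4(7) = 36°C
Primer R: A+T=6, G+C=7 → Tm = 2(6)+4(7) = 40°C
36°C vs 40°C → primer R is higher.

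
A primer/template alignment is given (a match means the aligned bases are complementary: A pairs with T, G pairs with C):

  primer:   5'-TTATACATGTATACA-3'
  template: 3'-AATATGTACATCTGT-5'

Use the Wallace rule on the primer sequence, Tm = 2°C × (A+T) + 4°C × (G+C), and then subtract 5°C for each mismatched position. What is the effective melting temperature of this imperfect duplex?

31°C

Primer base counts: A=6, T=6, G=1, C=2 → A+T=12, G+C=3
Perfect-match Tm = 2(12) + 4(3) = 24 + 12 = 36°C
Mismatches (positions where the bases are not complementary): 1 (at position 12)
Effective Tm = 36 − 1×5 = 36 − 5 = 31°C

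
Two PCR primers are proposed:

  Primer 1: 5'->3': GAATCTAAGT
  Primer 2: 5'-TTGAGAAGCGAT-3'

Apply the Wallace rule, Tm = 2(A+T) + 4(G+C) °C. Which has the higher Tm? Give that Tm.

Primer 1: A+T=7, G+C=3 → Tm = 2(7)+4(3) = 26°C
Primer 2: A+T=7, G+C=5 → Tm = 2(7)+4(5) = 34°C
26°C vs 34°C → primer 2 is higher.

Primer 2, 34°C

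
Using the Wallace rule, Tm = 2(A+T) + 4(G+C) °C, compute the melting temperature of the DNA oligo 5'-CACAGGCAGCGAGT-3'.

Counting bases: A=4, G=5, C=4, T=1
AT pairs contribute 5, GC pairs contribute 9.
Tm = 2(5) + 4(9) = 10 + 36 = 46°C

46°C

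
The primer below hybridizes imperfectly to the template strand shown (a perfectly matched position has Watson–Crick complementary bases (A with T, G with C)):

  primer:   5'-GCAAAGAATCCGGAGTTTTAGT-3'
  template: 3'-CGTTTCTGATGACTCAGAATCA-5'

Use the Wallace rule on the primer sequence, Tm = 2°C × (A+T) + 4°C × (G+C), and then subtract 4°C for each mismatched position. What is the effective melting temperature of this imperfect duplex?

Primer base counts: A=7, T=6, G=6, C=3 → A+T=13, G+C=9
Perfect-match Tm = 2(13) + 4(9) = 26 + 36 = 62°C
Mismatches (positions where the bases are not complementary): 4 (at positions 8, 10, 12, 17)
Effective Tm = 62 − 4×4 = 62 − 16 = 46°C

46°C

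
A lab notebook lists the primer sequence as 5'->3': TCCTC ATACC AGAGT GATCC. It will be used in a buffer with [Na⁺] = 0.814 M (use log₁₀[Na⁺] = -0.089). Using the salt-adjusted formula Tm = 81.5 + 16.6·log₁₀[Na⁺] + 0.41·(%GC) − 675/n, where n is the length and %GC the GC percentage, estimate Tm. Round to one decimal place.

Length n = 20. T=5, A=5, C=7, G=3
G+C = 10, so %GC = 10/20 × 100 = 50%
Salt term: 16.6 × (-0.089) = -1.477
GC term: 0.41 × 50 = 20.5; length term: −675/20 = −33.75
Tm = 81.5 + (-1.477) + 20.5 − 33.75 = 66.773 → 66.8°C

66.8°C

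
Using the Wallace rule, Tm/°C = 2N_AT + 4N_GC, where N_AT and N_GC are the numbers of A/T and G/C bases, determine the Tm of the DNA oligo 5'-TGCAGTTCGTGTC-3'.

40°C

Scanning the sequence gives C=3, A=1, T=5, G=4.
A+T = 6, G+C = 7
Tm = 2(6) + 4(7) = 12 + 28 = 40°C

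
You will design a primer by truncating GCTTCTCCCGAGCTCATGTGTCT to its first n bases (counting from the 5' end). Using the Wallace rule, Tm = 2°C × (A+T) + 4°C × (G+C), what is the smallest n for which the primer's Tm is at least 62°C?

First 19 bases: GCTTCTCCCGAGCTCATGT → Tm = 60°C (< 62°C)
First 20 bases: GCTTCTCCCGAGCTCATGTG → Tm = 64°C (≥ 62°C)
Since every base adds ≥2°C, Tm only increases with n, so the threshold is first crossed at n = 20.

n = 20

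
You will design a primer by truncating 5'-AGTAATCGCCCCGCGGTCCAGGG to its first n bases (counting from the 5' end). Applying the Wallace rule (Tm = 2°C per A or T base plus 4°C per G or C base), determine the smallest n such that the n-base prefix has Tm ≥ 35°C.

First 11 bases: AGTAATCGCCC → Tm = 34°C (< 35°C)
First 12 bases: AGTAATCGCCCC → Tm = 38°C (≥ 35°C)
Since every base adds ≥2°C, Tm only increases with n, so the threshold is first crossed at n = 12.

n = 12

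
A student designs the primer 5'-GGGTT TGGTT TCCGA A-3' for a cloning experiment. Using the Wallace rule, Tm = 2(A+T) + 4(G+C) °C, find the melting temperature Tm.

48°C

Scanning the sequence gives A=2, G=6, T=6, C=2.
A+T = 8, G+C = 8
Tm = 2(8) + 4(8) = 16 + 32 = 48°C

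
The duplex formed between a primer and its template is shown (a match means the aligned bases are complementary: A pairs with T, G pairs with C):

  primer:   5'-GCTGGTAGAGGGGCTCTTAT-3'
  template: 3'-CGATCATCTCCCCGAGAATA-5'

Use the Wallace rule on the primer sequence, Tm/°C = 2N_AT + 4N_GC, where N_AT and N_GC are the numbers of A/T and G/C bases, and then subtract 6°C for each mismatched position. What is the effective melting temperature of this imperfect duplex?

56°C

Primer base counts: A=3, T=6, G=8, C=3 → A+T=9, G+C=11
Perfect-match Tm = 2(9) + 4(11) = 18 + 44 = 62°C
Mismatches (positions where the bases are not complementary): 1 (at position 4)
Effective Tm = 62 − 1×6 = 62 − 6 = 56°C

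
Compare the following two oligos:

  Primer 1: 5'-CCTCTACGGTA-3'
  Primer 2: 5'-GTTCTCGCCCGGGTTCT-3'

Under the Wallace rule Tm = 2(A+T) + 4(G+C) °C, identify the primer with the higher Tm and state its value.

Primer 2, 56°C

Primer 1: A+T=5, G+C=6 → Tm = 2(5)+4(6) = 34°C
Primer 2: A+T=6, G+C=11 → Tm = 2(6)+4(11) = 56°C
34°C vs 56°C → primer 2 is higher.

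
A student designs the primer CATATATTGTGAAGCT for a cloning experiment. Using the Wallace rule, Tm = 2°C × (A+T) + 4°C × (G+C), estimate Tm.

42°C

Base counts: C=2, A=5, G=3, T=6
So N_AT = 11 and N_GC = 5.
Tm = 2×11 + 4×5 = 42°C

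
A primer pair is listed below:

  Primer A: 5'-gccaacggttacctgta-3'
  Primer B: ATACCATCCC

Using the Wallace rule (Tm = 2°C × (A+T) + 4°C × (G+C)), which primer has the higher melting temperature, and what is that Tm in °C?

Primer A, 52°C

Primer A: A+T=8, G+C=9 → Tm = 2(8)+4(9) = 52°C
Primer B: A+T=5, G+C=5 → Tm = 2(5)+4(5) = 30°C
52°C vs 30°C → primer A is higher.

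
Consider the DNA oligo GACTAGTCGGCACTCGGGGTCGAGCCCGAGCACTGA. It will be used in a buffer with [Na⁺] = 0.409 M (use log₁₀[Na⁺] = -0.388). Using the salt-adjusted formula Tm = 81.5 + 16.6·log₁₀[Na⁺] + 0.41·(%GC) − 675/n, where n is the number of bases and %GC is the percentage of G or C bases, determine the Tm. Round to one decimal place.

83.6°C

Length n = 36. A=7, G=13, C=11, T=5
G+C = 24, so %GC = 24/36 × 100 = 66.667%
Salt term: 16.6 × (-0.388) = -6.441
GC term: 0.41 × 66.667 = 27.333; length term: −675/36 = −18.75
Tm = 81.5 + (-6.441) + 27.333 − 18.75 = 83.642 → 83.6°C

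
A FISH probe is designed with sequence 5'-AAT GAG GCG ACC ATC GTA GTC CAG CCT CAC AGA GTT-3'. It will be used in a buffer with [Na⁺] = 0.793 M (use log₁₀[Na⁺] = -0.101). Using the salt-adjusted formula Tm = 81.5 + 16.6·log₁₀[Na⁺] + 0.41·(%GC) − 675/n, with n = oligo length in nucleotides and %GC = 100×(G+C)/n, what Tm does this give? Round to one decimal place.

82.7°C

Length n = 36. C=10, G=9, T=7, A=10
G+C = 19, so %GC = 19/36 × 100 = 52.778%
Salt term: 16.6 × (-0.101) = -1.677
GC term: 0.41 × 52.778 = 21.639; length term: −675/36 = −18.75
Tm = 81.5 + (-1.677) + 21.639 − 18.75 = 82.712 → 82.7°C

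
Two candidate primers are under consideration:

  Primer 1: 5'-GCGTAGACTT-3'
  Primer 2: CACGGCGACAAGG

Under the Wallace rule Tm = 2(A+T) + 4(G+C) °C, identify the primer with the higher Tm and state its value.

Primer 2, 44°C

Primer 1: A+T=5, G+C=5 → Tm = 2(5)+4(5) = 30°C
Primer 2: A+T=4, G+C=9 → Tm = 2(4)+4(9) = 44°C
30°C vs 44°C → primer 2 is higher.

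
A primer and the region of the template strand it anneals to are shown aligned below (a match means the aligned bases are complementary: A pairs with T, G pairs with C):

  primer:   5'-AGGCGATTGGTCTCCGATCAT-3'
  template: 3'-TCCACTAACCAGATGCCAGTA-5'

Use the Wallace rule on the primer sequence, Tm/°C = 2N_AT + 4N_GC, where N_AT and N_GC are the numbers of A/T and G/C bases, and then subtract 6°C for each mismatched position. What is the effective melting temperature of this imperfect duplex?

Primer base counts: A=4, T=6, G=6, C=5 → A+T=10, G+C=11
Perfect-match Tm = 2(10) + 4(11) = 20 + 44 = 64°C
Mismatches (positions where the bases are not complementary): 3 (at positions 4, 14, 17)
Effective Tm = 64 − 3×6 = 64 − 18 = 46°C

46°C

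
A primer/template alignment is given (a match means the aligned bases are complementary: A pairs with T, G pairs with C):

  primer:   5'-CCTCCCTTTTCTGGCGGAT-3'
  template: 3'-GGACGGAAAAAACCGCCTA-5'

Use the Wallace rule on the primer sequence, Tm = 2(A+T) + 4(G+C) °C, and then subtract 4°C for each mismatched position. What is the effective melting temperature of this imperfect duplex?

52°C

Primer base counts: A=1, T=7, G=4, C=7 → A+T=8, G+C=11
Perfect-match Tm = 2(8) + 4(11) = 16 + 44 = 60°C
Mismatches (positions where the bases are not complementary): 2 (at positions 4, 11)
Effective Tm = 60 − 2×4 = 60 − 8 = 52°C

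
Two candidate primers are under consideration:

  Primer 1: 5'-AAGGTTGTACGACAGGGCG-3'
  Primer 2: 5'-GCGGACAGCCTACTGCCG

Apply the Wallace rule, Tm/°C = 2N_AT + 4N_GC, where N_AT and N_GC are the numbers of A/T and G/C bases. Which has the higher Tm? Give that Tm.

Primer 2, 62°C

Primer 1: A+T=8, G+C=11 → Tm = 2(8)+4(11) = 60°C
Primer 2: A+T=5, G+C=13 → Tm = 2(5)+4(13) = 62°C
60°C vs 62°C → primer 2 is higher.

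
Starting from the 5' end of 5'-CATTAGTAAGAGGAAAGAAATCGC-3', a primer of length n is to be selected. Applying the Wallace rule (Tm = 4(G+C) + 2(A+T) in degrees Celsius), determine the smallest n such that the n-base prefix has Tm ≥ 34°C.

First 12 bases: CATTAGTAAGAG → Tm = 32°C (< 34°C)
First 13 bases: CATTAGTAAGAGG → Tm = 36°C (≥ 34°C)
Since every base adds ≥2°C, Tm only increases with n, so the threshold is first crossed at n = 13.

n = 13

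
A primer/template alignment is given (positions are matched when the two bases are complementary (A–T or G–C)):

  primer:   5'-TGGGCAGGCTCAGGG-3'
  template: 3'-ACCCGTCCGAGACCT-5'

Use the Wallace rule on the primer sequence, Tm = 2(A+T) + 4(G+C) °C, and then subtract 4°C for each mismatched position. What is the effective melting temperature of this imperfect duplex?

Primer base counts: A=2, T=2, G=8, C=3 → A+T=4, G+C=11
Perfect-match Tm = 2(4) + 4(11) = 8 + 44 = 52°C
Mismatches (positions where the bases are not complementary): 2 (at positions 12, 15)
Effective Tm = 52 − 2×4 = 52 − 8 = 44°C

44°C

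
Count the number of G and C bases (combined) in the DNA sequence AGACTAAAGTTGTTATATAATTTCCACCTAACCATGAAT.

11

T=13, C=7, G=4, A=15
G+C = 4 + 7 = 11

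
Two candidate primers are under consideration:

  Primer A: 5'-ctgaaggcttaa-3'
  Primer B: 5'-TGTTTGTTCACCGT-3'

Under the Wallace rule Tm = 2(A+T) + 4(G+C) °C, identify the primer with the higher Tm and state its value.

Primer A: A+T=7, G+C=5 → Tm = 2(7)+4(5) = 34°C
Primer B: A+T=8, G+C=6 → Tm = 2(8)+4(6) = 40°C
34°C vs 40°C → primer B is higher.

Primer B, 40°C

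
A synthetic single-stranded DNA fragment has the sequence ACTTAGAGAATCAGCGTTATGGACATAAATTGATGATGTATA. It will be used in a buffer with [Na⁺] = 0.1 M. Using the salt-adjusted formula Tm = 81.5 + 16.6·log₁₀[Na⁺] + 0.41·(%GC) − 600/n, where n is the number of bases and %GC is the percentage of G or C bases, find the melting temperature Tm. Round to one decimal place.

Length n = 42. G=9, T=13, A=16, C=4
G+C = 13, so %GC = 13/42 × 100 = 30.952%
Salt term: 16.6 × (-1) = -16.6
GC term: 0.41 × 30.952 = 12.69; length term: −600/42 = −14.286
Tm = 81.5 + (-16.6) + 12.69 − 14.286 = 63.304 → 63.3°C

63.3°C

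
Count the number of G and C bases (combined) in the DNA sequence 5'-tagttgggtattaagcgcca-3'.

9

Counting bases: C=3, T=6, G=6, A=5
Total G or C: 6 + 3 = 9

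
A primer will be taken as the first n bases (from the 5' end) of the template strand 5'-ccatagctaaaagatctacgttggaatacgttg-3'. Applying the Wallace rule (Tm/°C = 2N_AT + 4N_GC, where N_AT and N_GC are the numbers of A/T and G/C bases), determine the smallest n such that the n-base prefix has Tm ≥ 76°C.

First 27 bases: CCATAGCTAAAAGATCTACGTTGGAAT → Tm = 74°C (< 76°C)
First 28 bases: CCATAGCTAAAAGATCTACGTTGGAATA → Tm = 76°C (≥ 76°C)
Each additional base adds 2°C (A/T) or 4°C (G/C), so Tm is non-decreasing in n; n = 28 is the first length to reach 76°C.

n = 28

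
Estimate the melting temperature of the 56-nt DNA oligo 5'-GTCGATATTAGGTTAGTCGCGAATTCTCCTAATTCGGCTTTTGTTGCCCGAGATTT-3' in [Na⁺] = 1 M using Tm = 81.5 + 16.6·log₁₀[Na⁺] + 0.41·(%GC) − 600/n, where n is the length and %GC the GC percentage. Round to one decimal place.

88.4°C

Length n = 56. Base counts: A=10, T=22, C=11, G=13
G+C = 24, so %GC = 24/56 × 100 = 42.857%
Salt term: 16.6 × (0) = 0
GC term: 0.41 × 42.857 = 17.571; length term: −600/56 = −10.714
Tm = 81.5 + (0) + 17.571 − 10.714 = 88.357 → 88.4°C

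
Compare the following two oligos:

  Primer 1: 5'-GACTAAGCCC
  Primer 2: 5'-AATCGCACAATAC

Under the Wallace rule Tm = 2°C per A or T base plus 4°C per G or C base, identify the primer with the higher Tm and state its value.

Primer 1: A+T=4, G+C=6 → Tm = 2(4)+4(6) = 32°C
Primer 2: A+T=8, G+C=5 → Tm = 2(8)+4(5) = 36°C
32°C vs 36°C → primer 2 is higher.

Primer 2, 36°C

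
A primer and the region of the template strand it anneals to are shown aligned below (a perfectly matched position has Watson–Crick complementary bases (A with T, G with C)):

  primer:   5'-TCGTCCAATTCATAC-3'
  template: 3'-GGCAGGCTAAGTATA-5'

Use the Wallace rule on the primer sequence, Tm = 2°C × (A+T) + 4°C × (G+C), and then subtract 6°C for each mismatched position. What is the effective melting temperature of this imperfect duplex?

Primer base counts: A=4, T=5, G=1, C=5 → A+T=9, G+C=6
Perfect-match Tm = 2(9) + 4(6) = 18 + 24 = 42°C
Mismatches (positions where the bases are not complementary): 3 (at positions 1, 7, 15)
Effective Tm = 42 − 3×6 = 42 − 18 = 24°C

24°C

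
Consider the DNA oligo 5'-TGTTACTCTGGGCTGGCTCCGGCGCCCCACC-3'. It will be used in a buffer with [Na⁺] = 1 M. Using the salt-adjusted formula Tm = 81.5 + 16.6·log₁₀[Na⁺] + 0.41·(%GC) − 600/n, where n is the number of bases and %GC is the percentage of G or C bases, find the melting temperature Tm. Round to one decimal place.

Length n = 31. Counting bases: T=7, C=13, A=2, G=9
G+C = 22, so %GC = 22/31 × 100 = 70.968%
Salt term: 16.6 × (0) = 0
GC term: 0.41 × 70.968 = 29.097; length term: −600/31 = −19.355
Tm = 81.5 + (0) + 29.097 − 19.355 = 91.242 → 91.2°C

91.2°C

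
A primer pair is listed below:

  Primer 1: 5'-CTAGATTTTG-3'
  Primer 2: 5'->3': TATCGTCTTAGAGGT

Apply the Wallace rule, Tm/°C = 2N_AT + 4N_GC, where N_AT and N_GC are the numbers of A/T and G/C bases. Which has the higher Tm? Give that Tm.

Primer 2, 42°C

Primer 1: A+T=7, G+C=3 → Tm = 2(7)+4(3) = 26°C
Primer 2: A+T=9, G+C=6 → Tm = 2(9)+4(6) = 42°C
26°C vs 42°C → primer 2 is higher.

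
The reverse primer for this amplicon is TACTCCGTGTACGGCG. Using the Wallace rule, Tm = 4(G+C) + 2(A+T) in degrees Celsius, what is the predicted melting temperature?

T=4, A=2, C=5, G=5
AT pairs contribute 6, GC pairs contribute 10.
Tm = 2(6) + 4(10) = 12 + 40 = 52°C

52°C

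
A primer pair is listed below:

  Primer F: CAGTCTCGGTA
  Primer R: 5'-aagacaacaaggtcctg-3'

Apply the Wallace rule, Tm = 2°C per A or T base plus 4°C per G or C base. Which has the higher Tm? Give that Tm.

Primer R, 50°C

Primer F: A+T=5, G+C=6 → Tm = 2(5)+4(6) = 34°C
Primer R: A+T=9, G+C=8 → Tm = 2(9)+4(8) = 50°C
34°C vs 50°C → primer R is higher.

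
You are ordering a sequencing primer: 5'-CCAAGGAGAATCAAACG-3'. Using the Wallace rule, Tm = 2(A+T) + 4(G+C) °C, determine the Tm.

Scanning the sequence gives C=4, T=1, G=4, A=8.
A+T = 9, G+C = 8
Tm = 2(9) + 4(8) = 18 + 32 = 50°C

50°C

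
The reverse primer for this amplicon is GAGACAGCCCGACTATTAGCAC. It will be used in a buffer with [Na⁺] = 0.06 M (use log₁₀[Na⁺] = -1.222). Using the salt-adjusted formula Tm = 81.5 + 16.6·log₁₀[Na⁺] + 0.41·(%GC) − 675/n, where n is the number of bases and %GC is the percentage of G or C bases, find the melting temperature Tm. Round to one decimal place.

Length n = 22. Base counts: T=3, A=7, G=5, C=7
G+C = 12, so %GC = 12/22 × 100 = 54.545%
Salt term: 16.6 × (-1.222) = -20.285
GC term: 0.41 × 54.545 = 22.363; length term: −675/22 = −30.682
Tm = 81.5 + (-20.285) + 22.363 − 30.682 = 52.896 → 52.9°C

52.9°C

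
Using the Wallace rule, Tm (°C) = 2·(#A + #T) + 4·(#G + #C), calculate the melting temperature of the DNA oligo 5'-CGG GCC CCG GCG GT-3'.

Base counts: T=1, A=0, G=7, C=6
AT pairs contribute 1, GC pairs contribute 13.
Tm = 4·13 + 2·1 = 52 + 2 = 54°C

54°C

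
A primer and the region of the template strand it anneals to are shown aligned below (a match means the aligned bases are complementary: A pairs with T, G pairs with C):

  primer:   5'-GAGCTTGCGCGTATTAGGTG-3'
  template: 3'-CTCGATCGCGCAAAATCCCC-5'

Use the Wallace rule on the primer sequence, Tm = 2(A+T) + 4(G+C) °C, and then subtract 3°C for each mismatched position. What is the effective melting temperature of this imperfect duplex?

Primer base counts: A=3, T=6, G=8, C=3 → A+T=9, G+C=11
Perfect-match Tm = 2(9) + 4(11) = 18 + 44 = 62°C
Mismatches (positions where the bases are not complementary): 3 (at positions 6, 13, 19)
Effective Tm = 62 − 3×3 = 62 − 9 = 53°C

53°C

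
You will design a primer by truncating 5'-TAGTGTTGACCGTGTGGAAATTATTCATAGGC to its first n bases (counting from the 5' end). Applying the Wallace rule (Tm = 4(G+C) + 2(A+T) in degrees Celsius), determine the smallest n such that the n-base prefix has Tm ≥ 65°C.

First 23 bases: TAGTGTTGACCGTGTGGAAATTA → Tm = 64°C (< 65°C)
First 24 bases: TAGTGTTGACCGTGTGGAAATTAT → Tm = 66°C (≥ 65°C)
Since every base adds ≥2°C, Tm only increases with n, so the threshold is first crossed at n = 24.

n = 24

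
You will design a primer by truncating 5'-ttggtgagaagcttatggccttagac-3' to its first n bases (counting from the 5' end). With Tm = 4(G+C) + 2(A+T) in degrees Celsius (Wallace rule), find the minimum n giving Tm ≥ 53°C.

First 18 bases: TTGGTGAGAAGCTTATGG → Tm = 52°C (< 53°C)
First 19 bases: TTGGTGAGAAGCTTATGGC → Tm = 56°C (≥ 53°C)
Each additional base adds 2°C (A/T) or 4°C (G/C), so Tm is non-decreasing in n; n = 19 is the first length to reach 53°C.

n = 19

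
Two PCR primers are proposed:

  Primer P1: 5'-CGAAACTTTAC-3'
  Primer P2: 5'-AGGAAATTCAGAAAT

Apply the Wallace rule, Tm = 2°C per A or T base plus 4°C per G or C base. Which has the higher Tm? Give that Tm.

Primer P2, 38°C

Primer P1: A+T=7, G+C=4 → Tm = 2(7)+4(4) = 30°C
Primer P2: A+T=11, G+C=4 → Tm = 2(11)+4(4) = 38°C
30°C vs 38°C → primer P2 is higher.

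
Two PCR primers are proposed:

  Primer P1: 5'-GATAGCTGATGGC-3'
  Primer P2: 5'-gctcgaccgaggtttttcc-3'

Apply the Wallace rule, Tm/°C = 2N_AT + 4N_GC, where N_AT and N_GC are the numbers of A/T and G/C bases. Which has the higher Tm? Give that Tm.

Primer P2, 60°C

Primer P1: A+T=6, G+C=7 → Tm = 2(6)+4(7) = 40°C
Primer P2: A+T=8, G+C=11 → Tm = 2(8)+4(11) = 60°C
40°C vs 60°C → primer P2 is higher.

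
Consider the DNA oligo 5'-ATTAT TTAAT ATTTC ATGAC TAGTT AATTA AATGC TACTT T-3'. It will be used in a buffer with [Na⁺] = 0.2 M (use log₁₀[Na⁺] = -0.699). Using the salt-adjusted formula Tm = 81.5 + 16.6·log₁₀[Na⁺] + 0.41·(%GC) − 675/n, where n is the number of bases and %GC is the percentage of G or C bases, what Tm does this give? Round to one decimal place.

60.4°C

Length n = 41. A=14, G=3, T=20, C=4
G+C = 7, so %GC = 7/41 × 100 = 17.073%
Salt term: 16.6 × (-0.699) = -11.603
GC term: 0.41 × 17.073 = 7; length term: −675/41 = −16.463
Tm = 81.5 + (-11.603) + 7 − 16.463 = 60.434 → 60.4°C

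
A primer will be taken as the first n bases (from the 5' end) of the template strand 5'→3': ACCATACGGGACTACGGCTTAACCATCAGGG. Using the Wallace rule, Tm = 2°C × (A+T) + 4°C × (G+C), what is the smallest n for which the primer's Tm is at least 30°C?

First 9 bases: ACCATACGG → Tm = 28°C (< 30°C)
First 10 bases: ACCATACGGG → Tm = 32°C (≥ 30°C)
Each additional base adds 2°C (A/T) or 4°C (G/C), so Tm is non-decreasing in n; n = 10 is the first length to reach 30°C.

n = 10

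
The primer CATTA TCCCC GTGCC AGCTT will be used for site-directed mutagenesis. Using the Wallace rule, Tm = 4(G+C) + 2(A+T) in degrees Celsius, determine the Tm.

Base counts: A=3, C=8, G=3, T=6
A+T = 9, G+C = 11
Tm = 2×9 + 4×11 = 62°C

62°C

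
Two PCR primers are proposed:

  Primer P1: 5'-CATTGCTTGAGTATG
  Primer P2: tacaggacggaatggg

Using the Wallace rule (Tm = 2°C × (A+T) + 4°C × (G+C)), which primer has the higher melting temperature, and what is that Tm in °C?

Primer P1: A+T=9, G+C=6 → Tm = 2(9)+4(6) = 42°C
Primer P2: A+T=7, G+C=9 → Tm = 2(7)+4(9) = 50°C
42°C vs 50°C → primer P2 is higher.

Primer P2, 50°C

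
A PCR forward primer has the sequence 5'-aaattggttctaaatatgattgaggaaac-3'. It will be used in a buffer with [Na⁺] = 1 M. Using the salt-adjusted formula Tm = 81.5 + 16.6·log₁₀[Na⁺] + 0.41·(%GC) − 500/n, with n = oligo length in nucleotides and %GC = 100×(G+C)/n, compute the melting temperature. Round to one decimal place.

75.6°C

Length n = 29. Scanning the sequence gives G=6, C=2, A=12, T=9.
G+C = 8, so %GC = 8/29 × 100 = 27.586%
Salt term: 16.6 × (0) = 0
GC term: 0.41 × 27.586 = 11.31; length term: −500/29 = −17.241
Tm = 81.5 + (0) + 11.31 − 17.241 = 75.569 → 75.6°C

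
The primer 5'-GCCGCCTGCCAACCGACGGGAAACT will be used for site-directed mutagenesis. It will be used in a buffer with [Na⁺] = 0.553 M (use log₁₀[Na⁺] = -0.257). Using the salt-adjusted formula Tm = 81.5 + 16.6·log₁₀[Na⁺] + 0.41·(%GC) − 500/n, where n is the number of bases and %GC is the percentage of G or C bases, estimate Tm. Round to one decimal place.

85.1°C

Length n = 25. Base counts: C=10, A=6, G=7, T=2
G+C = 17, so %GC = 17/25 × 100 = 68%
Salt term: 16.6 × (-0.257) = -4.266
GC term: 0.41 × 68 = 27.88; length term: −500/25 = −20
Tm = 81.5 + (-4.266) + 27.88 − 20 = 85.114 → 85.1°C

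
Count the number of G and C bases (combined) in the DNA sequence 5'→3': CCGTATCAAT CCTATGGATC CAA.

10

Counting bases: G=3, T=6, A=7, C=7
G+C = 3 + 7 = 10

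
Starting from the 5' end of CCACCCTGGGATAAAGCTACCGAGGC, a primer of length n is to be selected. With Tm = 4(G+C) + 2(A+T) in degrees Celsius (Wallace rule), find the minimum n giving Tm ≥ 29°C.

First 8 bases: CCACCCTG → Tm = 28°C (< 29°C)
First 9 bases: CCACCCTGG → Tm = 32°C (≥ 29°C)
Since every base adds ≥2°C, Tm only increases with n, so the threshold is first crossed at n = 9.

n = 9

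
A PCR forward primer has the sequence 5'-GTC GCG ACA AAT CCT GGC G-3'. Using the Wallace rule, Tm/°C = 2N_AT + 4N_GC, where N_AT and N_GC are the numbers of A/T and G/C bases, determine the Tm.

62°C

Counting bases: T=3, G=6, A=4, C=6
So N_AT = 7 and N_GC = 12.
Tm = 2(7) + 4(12) = 14 + 48 = 62°C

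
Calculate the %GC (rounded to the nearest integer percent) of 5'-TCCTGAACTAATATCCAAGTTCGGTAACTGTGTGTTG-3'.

Counting bases: G=8, A=9, T=13, C=7
G+C = 8 + 7 = 15 out of 37 bases
%GC = 15/37 × 100 = 40.54% ≈ 41%

41%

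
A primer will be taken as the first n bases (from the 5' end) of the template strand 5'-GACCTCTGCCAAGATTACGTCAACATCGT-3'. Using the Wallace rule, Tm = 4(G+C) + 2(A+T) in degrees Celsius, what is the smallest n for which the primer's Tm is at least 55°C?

n = 19

First 18 bases: GACCTCTGCCAAGATTAC → Tm = 54°C (< 55°C)
First 19 bases: GACCTCTGCCAAGATTACG → Tm = 58°C (≥ 55°C)
Each additional base adds 2°C (A/T) or 4°C (G/C), so Tm is non-decreasing in n; n = 19 is the first length to reach 55°C.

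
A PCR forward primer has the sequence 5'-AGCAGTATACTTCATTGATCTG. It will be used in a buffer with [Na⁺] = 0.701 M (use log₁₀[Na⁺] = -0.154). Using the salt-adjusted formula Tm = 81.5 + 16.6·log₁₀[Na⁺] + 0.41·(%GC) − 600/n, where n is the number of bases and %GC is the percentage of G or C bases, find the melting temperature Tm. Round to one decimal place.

Length n = 22. Scanning the sequence gives T=8, C=4, G=4, A=6.
G+C = 8, so %GC = 8/22 × 100 = 36.364%
Salt term: 16.6 × (-0.154) = -2.556
GC term: 0.41 × 36.364 = 14.909; length term: −600/22 = −27.273
Tm = 81.5 + (-2.556) + 14.909 − 27.273 = 66.58 → 66.6°C

66.6°C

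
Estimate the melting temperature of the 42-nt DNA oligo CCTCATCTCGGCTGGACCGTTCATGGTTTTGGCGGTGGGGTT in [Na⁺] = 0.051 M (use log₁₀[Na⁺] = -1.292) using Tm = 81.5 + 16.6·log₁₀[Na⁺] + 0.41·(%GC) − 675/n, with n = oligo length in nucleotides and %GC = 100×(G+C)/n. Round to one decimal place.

68.4°C

Length n = 42. Base counts: C=10, G=15, A=3, T=14
G+C = 25, so %GC = 25/42 × 100 = 59.524%
Salt term: 16.6 × (-1.292) = -21.447
GC term: 0.41 × 59.524 = 24.405; length term: −675/42 = −16.071
Tm = 81.5 + (-21.447) + 24.405 − 16.071 = 68.387 → 68.4°C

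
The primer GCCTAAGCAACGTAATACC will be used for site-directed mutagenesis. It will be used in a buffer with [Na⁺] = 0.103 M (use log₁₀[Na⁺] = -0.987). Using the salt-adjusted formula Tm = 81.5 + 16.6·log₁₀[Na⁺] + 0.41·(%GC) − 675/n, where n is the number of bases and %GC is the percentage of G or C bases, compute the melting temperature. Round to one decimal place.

49.0°C

Length n = 19. Scanning the sequence gives A=7, C=6, G=3, T=3.
G+C = 9, so %GC = 9/19 × 100 = 47.368%
Salt term: 16.6 × (-0.987) = -16.384
GC term: 0.41 × 47.368 = 19.421; length term: −675/19 = −35.526
Tm = 81.5 + (-16.384) + 19.421 − 35.526 = 49.011 → 49.0°C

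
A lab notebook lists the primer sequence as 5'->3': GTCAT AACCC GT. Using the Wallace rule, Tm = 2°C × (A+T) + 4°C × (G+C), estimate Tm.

36°C

Scanning the sequence gives G=2, T=3, A=3, C=4.
So N_AT = 6 and N_GC = 6.
Tm = 4·6 + 2·6 = 24 + 12 = 36°C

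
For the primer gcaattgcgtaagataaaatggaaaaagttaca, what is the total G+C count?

Scanning the sequence gives T=7, C=3, G=7, A=16.
Total G or C: 7 + 3 = 10

10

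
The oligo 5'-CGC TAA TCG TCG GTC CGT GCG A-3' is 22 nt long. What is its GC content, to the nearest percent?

Base counts: C=7, G=7, T=5, A=3
G+C = 7 + 7 = 14 out of 22 bases
%GC = 14/22 × 100 = 63.64% ≈ 64%

64%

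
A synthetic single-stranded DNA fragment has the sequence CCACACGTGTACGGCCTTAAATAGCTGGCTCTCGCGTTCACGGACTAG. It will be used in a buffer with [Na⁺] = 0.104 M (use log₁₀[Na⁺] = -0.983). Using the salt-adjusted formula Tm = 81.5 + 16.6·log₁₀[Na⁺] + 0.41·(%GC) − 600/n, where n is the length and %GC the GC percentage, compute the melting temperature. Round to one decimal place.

Length n = 48. Scanning the sequence gives A=10, G=12, C=15, T=11.
G+C = 27, so %GC = 27/48 × 100 = 56.25%
Salt term: 16.6 × (-0.983) = -16.318
GC term: 0.41 × 56.25 = 23.062; length term: −600/48 = −12.5
Tm = 81.5 + (-16.318) + 23.062 − 12.5 = 75.744 → 75.7°C

75.7°C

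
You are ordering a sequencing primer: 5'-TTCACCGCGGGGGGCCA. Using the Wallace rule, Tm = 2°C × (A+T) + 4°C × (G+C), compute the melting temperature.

60°C

Counting bases: C=6, G=7, T=2, A=2
A+T = 4, G+C = 13
Tm = 4·13 + 2·4 = 52 + 8 = 60°C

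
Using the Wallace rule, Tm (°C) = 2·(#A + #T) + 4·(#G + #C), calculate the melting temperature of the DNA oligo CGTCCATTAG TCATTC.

46°C

Counting bases: A=3, C=5, T=6, G=2
A+T = 9, G+C = 7
Tm = 4·7 + 2·9 = 28 + 18 = 46°C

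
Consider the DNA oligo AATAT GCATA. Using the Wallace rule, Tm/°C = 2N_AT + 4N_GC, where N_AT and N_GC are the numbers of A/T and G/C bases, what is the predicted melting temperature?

Scanning the sequence gives C=1, T=3, G=1, A=5.
AT pairs contribute 8, GC pairs contribute 2.
Tm = 2(8) + 4(2) = 16 + 8 = 24°C

24°C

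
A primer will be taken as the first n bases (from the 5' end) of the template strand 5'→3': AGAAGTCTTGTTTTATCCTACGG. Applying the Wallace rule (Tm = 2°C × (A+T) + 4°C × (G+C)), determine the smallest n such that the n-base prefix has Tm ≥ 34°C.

First 12 bases: AGAAGTCTTGTT → Tm = 32°C (< 34°C)
First 13 bases: AGAAGTCTTGTTT → Tm = 34°C (≥ 34°C)
Since every base adds ≥2°C, Tm only increases with n, so the threshold is first crossed at n = 13.

n = 13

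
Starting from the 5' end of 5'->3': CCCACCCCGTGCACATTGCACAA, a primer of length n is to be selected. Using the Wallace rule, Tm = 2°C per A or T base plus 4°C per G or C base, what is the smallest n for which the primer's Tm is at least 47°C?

n = 14

First 13 bases: CCCACCCCGTGCA → Tm = 46°C (< 47°C)
First 14 bases: CCCACCCCGTGCAC → Tm = 50°C (≥ 47°C)
Since every base adds ≥2°C, Tm only increases with n, so the threshold is first crossed at n = 14.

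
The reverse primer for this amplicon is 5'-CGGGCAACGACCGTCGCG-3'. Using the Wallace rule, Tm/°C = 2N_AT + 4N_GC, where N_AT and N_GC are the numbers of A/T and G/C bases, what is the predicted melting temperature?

64°C

Base counts: G=7, T=1, C=7, A=3
So N_AT = 4 and N_GC = 14.
Tm = 4·14 + 2·4 = 56 + 8 = 64°C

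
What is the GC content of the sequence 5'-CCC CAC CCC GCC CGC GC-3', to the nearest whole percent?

94%

Base counts: T=0, A=1, C=13, G=3
G+C = 3 + 13 = 16 out of 17 bases
%GC = 16/17 × 100 = 94.12% ≈ 94%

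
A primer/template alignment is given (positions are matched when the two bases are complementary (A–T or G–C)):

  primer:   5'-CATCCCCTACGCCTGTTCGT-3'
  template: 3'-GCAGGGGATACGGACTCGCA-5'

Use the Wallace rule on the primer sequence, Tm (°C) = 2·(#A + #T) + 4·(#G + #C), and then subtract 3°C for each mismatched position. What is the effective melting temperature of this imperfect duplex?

Primer base counts: A=2, T=6, G=3, C=9 → A+T=8, G+C=12
Perfect-match Tm = 2(8) + 4(12) = 16 + 48 = 64°C
Mismatches (positions where the bases are not complementary): 4 (at positions 2, 10, 16, 17)
Effective Tm = 64 − 4×3 = 64 − 12 = 52°C

52°C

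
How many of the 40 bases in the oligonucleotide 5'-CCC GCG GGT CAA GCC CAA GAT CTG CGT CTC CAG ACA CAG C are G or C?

26

Counting bases: C=16, A=9, G=10, T=5
G+C = 10 + 16 = 26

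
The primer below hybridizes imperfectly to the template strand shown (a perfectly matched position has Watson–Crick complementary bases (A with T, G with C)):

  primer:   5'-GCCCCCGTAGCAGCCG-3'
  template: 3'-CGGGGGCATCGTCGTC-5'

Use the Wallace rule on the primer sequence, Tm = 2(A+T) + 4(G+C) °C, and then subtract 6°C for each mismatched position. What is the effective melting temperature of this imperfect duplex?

Primer base counts: A=2, T=1, G=5, C=8 → A+T=3, G+C=13
Perfect-match Tm = 2(3) + 4(13) = 6 + 52 = 58°C
Mismatches (positions where the bases are not complementary): 1 (at position 15)
Effective Tm = 58 − 1×6 = 58 − 6 = 52°C

52°C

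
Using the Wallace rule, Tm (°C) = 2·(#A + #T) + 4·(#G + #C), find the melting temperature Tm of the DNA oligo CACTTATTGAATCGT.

40°C

A=4, T=6, G=2, C=3
A+T = 10, G+C = 5
Tm = 2×10 + 4×5 = 40°C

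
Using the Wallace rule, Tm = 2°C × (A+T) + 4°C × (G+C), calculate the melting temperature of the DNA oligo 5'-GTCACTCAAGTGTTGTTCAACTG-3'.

66°C

C=5, G=5, T=8, A=5
AT pairs contribute 13, GC pairs contribute 10.
Tm = 2×13 + 4×10 = 66°C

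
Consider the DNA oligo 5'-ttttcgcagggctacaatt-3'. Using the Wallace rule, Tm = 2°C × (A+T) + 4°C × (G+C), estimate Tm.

A=4, T=7, C=4, G=4
So N_AT = 11 and N_GC = 8.
Tm = 2×11 + 4×8 = 54°C

54°C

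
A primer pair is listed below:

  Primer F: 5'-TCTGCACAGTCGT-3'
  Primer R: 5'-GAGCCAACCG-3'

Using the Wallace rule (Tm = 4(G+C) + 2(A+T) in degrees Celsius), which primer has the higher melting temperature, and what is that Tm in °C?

Primer F, 40°C

Primer F: A+T=6, G+C=7 → Tm = 2(6)+4(7) = 40°C
Primer R: A+T=3, G+C=7 → Tm = 2(3)+4(7) = 34°C
40°C vs 34°C → primer F is higher.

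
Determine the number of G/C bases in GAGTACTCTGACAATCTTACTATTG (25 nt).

9

Counting bases: T=9, A=7, C=5, G=4
G+C = 4 + 5 = 9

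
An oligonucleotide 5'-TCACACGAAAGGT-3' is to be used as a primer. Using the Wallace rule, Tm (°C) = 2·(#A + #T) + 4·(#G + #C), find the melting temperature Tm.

38°C

Counting bases: C=3, G=3, A=5, T=2
AT pairs contribute 7, GC pairs contribute 6.
Tm = 4·6 + 2·7 = 24 + 14 = 38°C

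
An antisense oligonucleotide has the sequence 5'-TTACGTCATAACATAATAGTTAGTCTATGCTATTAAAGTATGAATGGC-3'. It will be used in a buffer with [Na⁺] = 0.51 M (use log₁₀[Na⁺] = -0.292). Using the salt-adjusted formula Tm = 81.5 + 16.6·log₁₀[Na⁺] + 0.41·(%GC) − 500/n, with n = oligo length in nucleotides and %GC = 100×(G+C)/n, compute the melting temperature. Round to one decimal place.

78.2°C

Length n = 48. Scanning the sequence gives A=17, C=6, G=8, T=17.
G+C = 14, so %GC = 14/48 × 100 = 29.167%
Salt term: 16.6 × (-0.292) = -4.847
GC term: 0.41 × 29.167 = 11.958; length term: −500/48 = −10.417
Tm = 81.5 + (-4.847) + 11.958 − 10.417 = 78.194 → 78.2°C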